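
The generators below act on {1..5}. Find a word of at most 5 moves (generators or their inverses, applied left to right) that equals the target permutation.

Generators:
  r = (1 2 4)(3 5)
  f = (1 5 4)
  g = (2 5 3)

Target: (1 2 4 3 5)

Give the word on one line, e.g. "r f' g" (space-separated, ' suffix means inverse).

r r f' g'

  after r: (1 2 4)(3 5)
  after r: (1 4 2)
  after f': (1 5)(2 4)
  after g': (1 2 4 3 5)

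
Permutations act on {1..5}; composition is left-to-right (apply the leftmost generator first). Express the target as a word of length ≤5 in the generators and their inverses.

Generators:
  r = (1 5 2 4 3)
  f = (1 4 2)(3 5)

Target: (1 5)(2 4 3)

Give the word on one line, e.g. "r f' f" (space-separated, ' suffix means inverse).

  after f': (1 2 4)(3 5)
  after f': (1 4 2)
  after f': (3 5)
  after r: (1 5)(2 4 3)

f' f' f' r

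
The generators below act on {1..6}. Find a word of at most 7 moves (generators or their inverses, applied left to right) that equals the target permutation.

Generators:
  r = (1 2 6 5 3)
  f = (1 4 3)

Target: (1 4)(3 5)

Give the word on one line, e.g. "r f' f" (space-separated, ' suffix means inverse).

  after r: (1 2 6 5 3)
  after f: (1 2 6 5)(3 4)
  after f: (1 2 6 5 4)
  after r': (3 5 4)
  after f: (1 4)(3 5)

r f f r' f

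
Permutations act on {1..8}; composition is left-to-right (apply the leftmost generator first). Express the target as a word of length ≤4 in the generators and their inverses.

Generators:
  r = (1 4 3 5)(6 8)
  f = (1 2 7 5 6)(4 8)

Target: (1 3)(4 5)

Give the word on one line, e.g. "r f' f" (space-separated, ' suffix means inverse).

r' r'

  after r': (1 5 3 4)(6 8)
  after r': (1 3)(4 5)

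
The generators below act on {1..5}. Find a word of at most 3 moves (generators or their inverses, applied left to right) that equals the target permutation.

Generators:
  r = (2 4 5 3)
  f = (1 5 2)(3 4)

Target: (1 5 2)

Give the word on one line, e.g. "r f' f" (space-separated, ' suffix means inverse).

  after f': (1 2 5)(3 4)
  after f': (1 5 2)

f' f'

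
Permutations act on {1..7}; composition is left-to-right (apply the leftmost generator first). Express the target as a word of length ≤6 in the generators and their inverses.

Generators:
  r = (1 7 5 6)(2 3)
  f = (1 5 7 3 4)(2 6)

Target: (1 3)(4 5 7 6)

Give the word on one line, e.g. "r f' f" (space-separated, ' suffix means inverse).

  after r': (1 6 5 7)(2 3)
  after r': (1 5)(6 7)
  after f: (1 7 2 6 3 4)
  after f: (1 3)(4 5 7 6)

r' r' f f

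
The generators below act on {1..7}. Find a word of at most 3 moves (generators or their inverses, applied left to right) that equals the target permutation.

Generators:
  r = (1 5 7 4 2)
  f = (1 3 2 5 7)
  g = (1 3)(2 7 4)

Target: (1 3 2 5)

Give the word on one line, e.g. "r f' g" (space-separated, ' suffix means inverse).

g r'

  after g: (1 3)(2 7 4)
  after r': (1 3 2 5)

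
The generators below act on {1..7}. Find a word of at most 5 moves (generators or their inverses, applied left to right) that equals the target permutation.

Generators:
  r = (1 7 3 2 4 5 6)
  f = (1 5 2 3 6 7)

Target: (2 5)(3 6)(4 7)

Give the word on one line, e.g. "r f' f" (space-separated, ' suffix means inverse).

r' f r'

  after r': (1 6 5 4 2 3 7)
  after f: (1 7 5 4 3)(2 6)
  after r': (2 5)(3 6)(4 7)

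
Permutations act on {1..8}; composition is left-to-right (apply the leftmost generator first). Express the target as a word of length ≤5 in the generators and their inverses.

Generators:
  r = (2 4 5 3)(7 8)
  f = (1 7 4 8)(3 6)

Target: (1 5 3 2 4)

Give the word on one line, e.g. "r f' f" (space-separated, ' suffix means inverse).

f f r

  after f: (1 7 4 8)(3 6)
  after f: (1 4)(7 8)
  after r: (1 5 3 2 4)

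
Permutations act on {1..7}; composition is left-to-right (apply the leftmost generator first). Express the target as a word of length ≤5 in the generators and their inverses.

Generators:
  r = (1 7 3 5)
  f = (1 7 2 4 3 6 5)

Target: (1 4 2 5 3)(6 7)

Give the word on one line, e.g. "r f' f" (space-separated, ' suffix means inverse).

  after f': (1 5 6 3 4 2 7)
  after f': (1 6 4 7 5 3 2)
  after r: (1 6 4 3 2 7)
  after f': (1 3 7 5 6 2)
  after f': (1 4 2 5 3)(6 7)

f' f' r f' f'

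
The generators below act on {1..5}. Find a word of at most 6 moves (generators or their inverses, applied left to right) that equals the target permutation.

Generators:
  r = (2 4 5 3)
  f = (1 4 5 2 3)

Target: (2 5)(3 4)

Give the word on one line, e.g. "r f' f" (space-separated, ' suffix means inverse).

f' r f' r f

  after f': (1 3 2 5 4)
  after r: (1 2 3 4)
  after f': (1 5 4 3)
  after r: (1 3)(2 4)
  after f: (2 5)(3 4)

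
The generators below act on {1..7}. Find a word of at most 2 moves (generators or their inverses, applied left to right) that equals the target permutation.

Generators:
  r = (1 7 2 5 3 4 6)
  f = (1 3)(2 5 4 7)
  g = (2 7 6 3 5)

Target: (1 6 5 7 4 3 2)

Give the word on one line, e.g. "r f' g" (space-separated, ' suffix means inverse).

g r'

  after g: (2 7 6 3 5)
  after r': (1 6 5 7 4 3 2)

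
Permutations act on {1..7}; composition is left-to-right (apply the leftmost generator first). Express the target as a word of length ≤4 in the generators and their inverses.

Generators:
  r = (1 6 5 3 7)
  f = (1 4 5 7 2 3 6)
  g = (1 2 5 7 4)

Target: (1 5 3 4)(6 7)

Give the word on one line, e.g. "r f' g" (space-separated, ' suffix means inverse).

f' g' g' r

  after f': (1 6 3 2 7 5 4)
  after g': (1 6 3)(2 5 7)
  after g': (1 6 3 4 7)
  after r: (1 5 3 4)(6 7)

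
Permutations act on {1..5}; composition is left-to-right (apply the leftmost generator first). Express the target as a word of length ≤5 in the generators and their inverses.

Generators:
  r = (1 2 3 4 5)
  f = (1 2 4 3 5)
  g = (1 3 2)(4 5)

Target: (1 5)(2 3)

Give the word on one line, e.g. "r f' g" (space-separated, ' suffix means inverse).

r' g f' g f'

  after r': (1 5 4 3 2)
  after g: (1 4 2 3)
  after f': (1 2 4)(3 5)
  after g: (2 5)(3 4)
  after f': (1 5)(2 3)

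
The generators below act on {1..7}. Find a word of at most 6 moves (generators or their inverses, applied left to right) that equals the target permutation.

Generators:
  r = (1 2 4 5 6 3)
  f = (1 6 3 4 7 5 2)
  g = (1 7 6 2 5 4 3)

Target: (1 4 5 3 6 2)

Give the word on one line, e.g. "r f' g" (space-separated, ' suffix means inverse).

g' f' r f

  after g': (1 3 4 5 2 6 7)
  after f': (1 6 4 7 2)
  after r: (1 3)(4 7)(5 6)
  after f: (1 4 5 3 6 2)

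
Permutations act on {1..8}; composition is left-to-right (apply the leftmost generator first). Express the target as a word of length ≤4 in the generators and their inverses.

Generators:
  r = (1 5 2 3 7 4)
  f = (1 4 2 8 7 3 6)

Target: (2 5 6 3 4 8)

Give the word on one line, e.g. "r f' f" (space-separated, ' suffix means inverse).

  after r': (1 4 7 3 2 5)
  after f': (2 5 6 3 4 8)

r' f'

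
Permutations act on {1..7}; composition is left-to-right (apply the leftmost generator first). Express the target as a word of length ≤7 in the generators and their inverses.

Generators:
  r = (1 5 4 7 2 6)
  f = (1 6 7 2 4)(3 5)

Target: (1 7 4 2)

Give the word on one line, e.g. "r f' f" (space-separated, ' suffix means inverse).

  after r: (1 5 4 7 2 6)
  after f: (1 3 5)(2 7 4)
  after f: (1 5 6 7)
  after r: (1 4 7 5)(2 6)
  after r: (1 7 4 2)

r f f r r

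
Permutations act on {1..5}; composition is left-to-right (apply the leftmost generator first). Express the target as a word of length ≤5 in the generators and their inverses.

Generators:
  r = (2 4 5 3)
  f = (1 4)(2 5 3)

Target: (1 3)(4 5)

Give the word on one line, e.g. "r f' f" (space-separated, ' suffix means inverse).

  after r': (2 3 5 4)
  after f': (1 4 3 2 5)
  after r: (1 5)(2 3 4)
  after f: (1 3)(4 5)

r' f' r f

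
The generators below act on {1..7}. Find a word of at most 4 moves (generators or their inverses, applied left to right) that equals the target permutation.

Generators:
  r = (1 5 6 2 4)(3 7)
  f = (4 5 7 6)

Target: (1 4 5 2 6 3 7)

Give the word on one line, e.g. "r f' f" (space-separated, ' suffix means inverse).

f' r'

  after f': (4 6 7 5)
  after r': (1 4 5 2 6 3 7)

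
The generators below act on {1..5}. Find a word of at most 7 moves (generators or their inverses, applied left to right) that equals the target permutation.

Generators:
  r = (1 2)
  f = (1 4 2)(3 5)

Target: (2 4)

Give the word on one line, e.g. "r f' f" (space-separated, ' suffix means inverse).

r' f' r' f r'

  after r': (1 2)
  after f': (1 4)(3 5)
  after r': (1 4 2)(3 5)
  after f: (1 2 4)
  after r': (2 4)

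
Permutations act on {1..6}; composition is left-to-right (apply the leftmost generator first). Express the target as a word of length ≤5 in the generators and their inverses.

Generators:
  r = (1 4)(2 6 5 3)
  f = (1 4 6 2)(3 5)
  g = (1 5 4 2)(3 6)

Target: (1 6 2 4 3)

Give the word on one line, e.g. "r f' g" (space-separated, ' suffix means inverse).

r' g f'

  after r': (1 4)(2 3 5 6)
  after g: (1 2 6)(3 4 5)
  after f': (1 6 2 4 3)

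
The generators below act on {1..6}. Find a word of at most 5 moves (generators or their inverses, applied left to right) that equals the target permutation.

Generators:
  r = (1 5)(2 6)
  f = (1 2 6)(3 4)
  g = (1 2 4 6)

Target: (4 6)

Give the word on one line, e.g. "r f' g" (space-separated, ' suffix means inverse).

g' f' f'

  after g': (1 6 4 2)
  after f': (1 2 6 3 4)
  after f': (4 6)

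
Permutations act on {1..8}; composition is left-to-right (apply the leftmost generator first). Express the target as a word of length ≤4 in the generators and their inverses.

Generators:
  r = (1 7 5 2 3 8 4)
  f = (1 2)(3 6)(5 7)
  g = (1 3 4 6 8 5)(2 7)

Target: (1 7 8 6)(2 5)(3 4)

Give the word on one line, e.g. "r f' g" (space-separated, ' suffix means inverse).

f g'

  after f: (1 2)(3 6)(5 7)
  after g': (1 7 8 6)(2 5)(3 4)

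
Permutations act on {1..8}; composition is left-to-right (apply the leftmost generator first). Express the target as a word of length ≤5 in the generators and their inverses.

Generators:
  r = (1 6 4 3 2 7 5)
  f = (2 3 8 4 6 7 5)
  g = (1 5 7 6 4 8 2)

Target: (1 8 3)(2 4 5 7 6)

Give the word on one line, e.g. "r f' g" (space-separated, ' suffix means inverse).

  after g: (1 5 7 6 4 8 2)
  after r': (1 7)(2 5)(3 4 8)
  after g: (1 6 4 2 7 5)(3 8)
  after g: (1 4)(2 6 8 3)
  after g: (1 8 3)(2 4 5 7 6)

g r' g g g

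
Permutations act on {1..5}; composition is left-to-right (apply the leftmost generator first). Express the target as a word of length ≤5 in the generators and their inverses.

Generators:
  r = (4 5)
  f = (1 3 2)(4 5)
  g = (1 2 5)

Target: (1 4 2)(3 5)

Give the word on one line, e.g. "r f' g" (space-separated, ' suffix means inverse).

g' f' g'

  after g': (1 5 2)
  after f': (1 4 5 3)
  after g': (1 4 2)(3 5)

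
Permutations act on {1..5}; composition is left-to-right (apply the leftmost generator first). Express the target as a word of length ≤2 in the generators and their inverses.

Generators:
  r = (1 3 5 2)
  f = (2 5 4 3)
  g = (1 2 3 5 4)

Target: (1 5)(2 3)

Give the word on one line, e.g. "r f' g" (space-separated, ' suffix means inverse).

  after r': (1 2 5 3)
  after r': (1 5)(2 3)

r' r'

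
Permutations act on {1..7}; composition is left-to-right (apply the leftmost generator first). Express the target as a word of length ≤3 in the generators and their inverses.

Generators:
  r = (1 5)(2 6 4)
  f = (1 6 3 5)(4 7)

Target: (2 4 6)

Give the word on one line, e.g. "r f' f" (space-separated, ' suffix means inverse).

  after r: (1 5)(2 6 4)
  after r: (2 4 6)

r r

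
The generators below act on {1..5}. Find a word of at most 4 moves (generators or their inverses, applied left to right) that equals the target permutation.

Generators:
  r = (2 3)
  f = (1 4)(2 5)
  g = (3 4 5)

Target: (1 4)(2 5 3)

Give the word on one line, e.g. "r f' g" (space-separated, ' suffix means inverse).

  after f: (1 4)(2 5)
  after r: (1 4)(2 5 3)
  after f: (3 5)
  after f: (1 4)(2 5 3)

f r f f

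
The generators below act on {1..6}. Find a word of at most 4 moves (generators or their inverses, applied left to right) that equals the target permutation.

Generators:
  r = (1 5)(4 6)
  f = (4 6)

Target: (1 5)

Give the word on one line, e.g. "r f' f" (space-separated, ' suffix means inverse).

r' f' f' f'

  after r': (1 5)(4 6)
  after f': (1 5)
  after f': (1 5)(4 6)
  after f': (1 5)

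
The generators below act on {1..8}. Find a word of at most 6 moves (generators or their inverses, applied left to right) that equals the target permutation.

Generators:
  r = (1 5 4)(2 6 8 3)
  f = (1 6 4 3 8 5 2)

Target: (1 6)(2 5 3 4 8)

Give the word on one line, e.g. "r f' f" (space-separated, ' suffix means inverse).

  after f': (1 2 5 8 3 4 6)
  after r': (1 3 5 6 4 2)
  after r': (1 8 6 5 2 4 3)
  after r': (1 6)(2 5 3 4 8)

f' r' r' r'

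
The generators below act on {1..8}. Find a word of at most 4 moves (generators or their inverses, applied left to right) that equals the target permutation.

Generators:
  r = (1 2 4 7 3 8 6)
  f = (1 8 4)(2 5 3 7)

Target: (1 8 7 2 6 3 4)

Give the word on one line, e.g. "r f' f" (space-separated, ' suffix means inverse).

r' r'

  after r': (1 6 8 3 7 4 2)
  after r': (1 8 7 2 6 3 4)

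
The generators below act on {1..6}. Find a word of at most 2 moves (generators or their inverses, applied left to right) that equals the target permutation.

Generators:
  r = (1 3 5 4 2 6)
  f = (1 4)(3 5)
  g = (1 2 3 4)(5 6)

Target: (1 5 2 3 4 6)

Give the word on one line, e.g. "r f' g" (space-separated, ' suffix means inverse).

r' g'

  after r': (1 6 2 4 5 3)
  after g': (1 5 2 3 4 6)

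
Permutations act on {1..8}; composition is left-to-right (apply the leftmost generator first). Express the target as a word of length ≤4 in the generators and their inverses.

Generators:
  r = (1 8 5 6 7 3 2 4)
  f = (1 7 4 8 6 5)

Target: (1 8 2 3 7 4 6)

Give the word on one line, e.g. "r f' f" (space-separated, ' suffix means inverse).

f' r'

  after f': (1 5 6 8 4 7)
  after r': (1 8 2 3 7 4 6)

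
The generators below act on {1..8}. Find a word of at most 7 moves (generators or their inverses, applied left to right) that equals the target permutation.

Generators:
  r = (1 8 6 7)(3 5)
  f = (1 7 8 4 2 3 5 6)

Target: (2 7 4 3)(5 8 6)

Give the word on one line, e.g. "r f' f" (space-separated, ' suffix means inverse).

r' f' r f' f'

  after r': (1 7 6 8)(3 5)
  after f': (2 4 8 6 7 5)
  after r: (1 8 7 3 5 2 4 6)
  after f': (1 7 2 8)(4 5)
  after f': (2 7 4 3)(5 8 6)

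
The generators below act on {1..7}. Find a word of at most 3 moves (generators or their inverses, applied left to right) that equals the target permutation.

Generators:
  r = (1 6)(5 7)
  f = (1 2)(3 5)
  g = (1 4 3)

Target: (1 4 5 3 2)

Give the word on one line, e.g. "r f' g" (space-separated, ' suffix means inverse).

  after g: (1 4 3)
  after f': (1 4 5 3 2)

g f'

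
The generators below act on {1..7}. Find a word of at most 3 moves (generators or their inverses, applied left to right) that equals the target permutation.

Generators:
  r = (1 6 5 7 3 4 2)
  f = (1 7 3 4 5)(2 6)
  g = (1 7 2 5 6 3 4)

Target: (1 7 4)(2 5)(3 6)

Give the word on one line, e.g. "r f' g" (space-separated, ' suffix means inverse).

  after g': (1 4 3 6 5 2 7)
  after f': (1 3 2)(4 7 5 6)
  after f': (1 7 4)(2 5)(3 6)

g' f' f'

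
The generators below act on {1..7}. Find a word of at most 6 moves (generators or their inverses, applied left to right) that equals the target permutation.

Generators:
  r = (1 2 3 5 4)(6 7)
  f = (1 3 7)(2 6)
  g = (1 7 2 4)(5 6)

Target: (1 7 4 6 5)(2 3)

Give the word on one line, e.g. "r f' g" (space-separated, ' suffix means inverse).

  after g': (1 4 2 7)(5 6)
  after f': (1 4 6 5 2 3)
  after g: (2 3 7)(4 5)
  after g: (1 7 4 6 5)(2 3)

g' f' g g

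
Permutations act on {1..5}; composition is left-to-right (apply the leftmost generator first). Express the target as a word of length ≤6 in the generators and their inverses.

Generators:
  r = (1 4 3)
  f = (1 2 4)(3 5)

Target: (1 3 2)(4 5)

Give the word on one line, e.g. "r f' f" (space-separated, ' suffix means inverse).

r f r r

  after r: (1 4 3)
  after f: (2 4 5 3)
  after r: (1 4 5)(2 3)
  after r: (1 3 2)(4 5)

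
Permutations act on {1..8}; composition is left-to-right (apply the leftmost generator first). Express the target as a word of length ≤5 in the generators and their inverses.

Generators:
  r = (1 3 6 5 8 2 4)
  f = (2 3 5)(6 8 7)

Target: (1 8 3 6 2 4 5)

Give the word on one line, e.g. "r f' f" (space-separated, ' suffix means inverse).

  after f': (2 5 3)(6 7 8)
  after r': (1 4 2 6 7 5)(3 8)
  after r': (1 2 3 5 4 8)(6 7)
  after f': (1 5 4 6 8)
  after r: (1 8 3 6 2 4 5)

f' r' r' f' r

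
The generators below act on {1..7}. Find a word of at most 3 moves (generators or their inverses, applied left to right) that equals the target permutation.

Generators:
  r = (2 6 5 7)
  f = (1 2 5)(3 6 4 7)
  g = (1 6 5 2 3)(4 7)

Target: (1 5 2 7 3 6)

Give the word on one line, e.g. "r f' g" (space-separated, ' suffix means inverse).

r' g g

  after r': (2 7 5 6)
  after g: (1 6 3)(2 4 7)
  after g: (1 5 2 7 3 6)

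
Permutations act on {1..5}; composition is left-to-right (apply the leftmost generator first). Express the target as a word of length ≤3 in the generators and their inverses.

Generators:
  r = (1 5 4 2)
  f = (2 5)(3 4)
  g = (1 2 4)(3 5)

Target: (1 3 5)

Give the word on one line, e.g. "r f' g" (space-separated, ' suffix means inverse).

r g

  after r: (1 5 4 2)
  after g: (1 3 5)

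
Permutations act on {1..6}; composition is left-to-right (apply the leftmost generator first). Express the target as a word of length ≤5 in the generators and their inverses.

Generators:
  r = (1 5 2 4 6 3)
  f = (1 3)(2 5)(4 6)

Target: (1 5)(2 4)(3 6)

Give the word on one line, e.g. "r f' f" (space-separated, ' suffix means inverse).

  after r: (1 5 2 4 6 3)
  after f: (1 2 6)
  after r': (1 5)(2 4)(3 6)

r f r'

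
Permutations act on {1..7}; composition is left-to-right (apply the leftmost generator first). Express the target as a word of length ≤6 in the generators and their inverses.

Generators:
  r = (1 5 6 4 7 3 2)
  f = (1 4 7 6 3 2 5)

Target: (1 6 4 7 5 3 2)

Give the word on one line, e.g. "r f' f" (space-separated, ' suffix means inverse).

  after f': (1 5 2 3 6 7 4)
  after r: (1 6 3 4 5)
  after r: (1 4 6 2)(3 7)
  after r: (1 7 2 5 6)
  after f: (1 6 4 7 5 3 2)

f' r r r f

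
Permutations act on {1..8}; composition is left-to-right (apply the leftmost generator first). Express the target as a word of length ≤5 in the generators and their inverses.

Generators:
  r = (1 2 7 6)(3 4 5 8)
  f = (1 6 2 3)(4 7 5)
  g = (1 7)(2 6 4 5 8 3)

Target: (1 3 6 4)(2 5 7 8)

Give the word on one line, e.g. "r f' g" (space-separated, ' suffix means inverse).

  after f: (1 6 2 3)(4 7 5)
  after r: (2 4 6 7 8 3)
  after f': (1 3 6 4)(2 5 7 8)

f r f'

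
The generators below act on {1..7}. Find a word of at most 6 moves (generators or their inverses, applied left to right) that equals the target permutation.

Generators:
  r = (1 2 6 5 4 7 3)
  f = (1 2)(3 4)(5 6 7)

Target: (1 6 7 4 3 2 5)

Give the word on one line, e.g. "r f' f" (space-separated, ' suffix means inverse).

f f r r

  after f: (1 2)(3 4)(5 6 7)
  after f: (5 7 6)
  after r: (1 2 6 4 7 5 3)
  after r: (1 6 7 4 3 2 5)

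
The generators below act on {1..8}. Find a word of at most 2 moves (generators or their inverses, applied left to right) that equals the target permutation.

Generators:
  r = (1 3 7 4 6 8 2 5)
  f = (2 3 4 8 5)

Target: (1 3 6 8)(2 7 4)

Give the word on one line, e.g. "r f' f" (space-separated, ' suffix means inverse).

  after f: (2 3 4 8 5)
  after r: (1 3 6 8)(2 7 4)

f r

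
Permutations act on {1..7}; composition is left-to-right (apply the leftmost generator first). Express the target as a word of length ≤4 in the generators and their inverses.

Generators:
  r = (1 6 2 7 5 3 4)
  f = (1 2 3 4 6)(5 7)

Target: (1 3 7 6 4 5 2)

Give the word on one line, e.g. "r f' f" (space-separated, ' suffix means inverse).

  after r': (1 4 3 5 7 2 6)
  after r': (1 3 7 6 4 5 2)

r' r'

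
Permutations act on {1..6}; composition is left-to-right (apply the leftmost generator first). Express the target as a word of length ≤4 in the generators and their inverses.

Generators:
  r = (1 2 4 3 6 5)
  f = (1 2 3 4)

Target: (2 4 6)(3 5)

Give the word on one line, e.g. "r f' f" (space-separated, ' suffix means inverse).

  after r: (1 2 4 3 6 5)
  after r: (1 4 6)(2 3 5)
  after f: (2 4 6)(3 5)

r r f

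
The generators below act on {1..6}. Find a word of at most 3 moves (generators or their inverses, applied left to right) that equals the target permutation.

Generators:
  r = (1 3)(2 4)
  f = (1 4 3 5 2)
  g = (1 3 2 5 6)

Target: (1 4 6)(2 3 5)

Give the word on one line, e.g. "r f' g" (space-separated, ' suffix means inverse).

r f' g

  after r: (1 3)(2 4)
  after f': (1 4 5 3 2)
  after g: (1 4 6)(2 3 5)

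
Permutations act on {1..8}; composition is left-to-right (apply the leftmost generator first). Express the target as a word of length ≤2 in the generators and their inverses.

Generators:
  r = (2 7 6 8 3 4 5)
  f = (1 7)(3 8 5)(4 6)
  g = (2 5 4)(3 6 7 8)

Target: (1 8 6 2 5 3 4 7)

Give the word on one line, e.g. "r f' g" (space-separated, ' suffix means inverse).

f' g

  after f': (1 7)(3 5 8)(4 6)
  after g: (1 8 6 2 5 3 4 7)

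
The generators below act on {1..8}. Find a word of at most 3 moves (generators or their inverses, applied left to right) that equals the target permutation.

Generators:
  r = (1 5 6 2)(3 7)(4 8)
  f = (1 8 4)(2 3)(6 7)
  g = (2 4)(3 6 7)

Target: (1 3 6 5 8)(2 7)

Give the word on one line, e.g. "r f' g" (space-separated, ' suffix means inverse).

r' f

  after r': (1 2 6 5)(3 7)(4 8)
  after f: (1 3 6 5 8)(2 7)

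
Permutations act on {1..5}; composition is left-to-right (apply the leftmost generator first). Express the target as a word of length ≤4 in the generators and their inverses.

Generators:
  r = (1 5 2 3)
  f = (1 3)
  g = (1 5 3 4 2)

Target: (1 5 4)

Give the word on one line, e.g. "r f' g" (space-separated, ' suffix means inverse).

  after r: (1 5 2 3)
  after g': (2 5 4 3)
  after r: (1 5 4)

r g' r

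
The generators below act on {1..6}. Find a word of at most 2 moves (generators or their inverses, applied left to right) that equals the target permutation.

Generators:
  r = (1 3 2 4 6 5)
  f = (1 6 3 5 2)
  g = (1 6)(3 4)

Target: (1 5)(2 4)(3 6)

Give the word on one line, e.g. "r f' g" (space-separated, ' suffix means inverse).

  after r': (1 5 6 4 2 3)
  after g: (1 5)(2 4)(3 6)

r' g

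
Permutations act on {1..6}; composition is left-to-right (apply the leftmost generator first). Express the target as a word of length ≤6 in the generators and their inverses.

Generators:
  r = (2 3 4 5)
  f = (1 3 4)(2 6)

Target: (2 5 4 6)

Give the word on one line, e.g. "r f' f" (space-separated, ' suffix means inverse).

  after r: (2 3 4 5)
  after f': (1 4 5 6 2)
  after f': (1 3)(2 4 5)
  after r: (1 4 2 5 3)
  after f: (2 5 4 6)

r f' f' r f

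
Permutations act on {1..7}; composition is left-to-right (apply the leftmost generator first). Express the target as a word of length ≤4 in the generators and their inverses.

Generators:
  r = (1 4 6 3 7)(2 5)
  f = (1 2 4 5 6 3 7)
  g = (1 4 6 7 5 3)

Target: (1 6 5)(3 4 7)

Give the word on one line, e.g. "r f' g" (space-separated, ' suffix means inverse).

  after g: (1 4 6 7 5 3)
  after g: (1 6 5)(3 4 7)

g g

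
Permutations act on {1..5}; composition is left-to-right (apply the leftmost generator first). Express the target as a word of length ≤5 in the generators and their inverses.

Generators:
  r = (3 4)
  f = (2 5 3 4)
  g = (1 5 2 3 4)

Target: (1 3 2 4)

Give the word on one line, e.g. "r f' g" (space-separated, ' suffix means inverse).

  after f': (2 4 3 5)
  after g: (1 5 3 2)
  after f': (1 2)(3 4)
  after f': (1 4 5 2)
  after g': (1 3 2 4)

f' g f' f' g'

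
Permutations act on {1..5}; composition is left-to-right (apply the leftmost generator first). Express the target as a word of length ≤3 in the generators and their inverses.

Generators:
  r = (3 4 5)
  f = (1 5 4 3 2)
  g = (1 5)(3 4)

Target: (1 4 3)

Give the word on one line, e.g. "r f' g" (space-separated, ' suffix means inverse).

g' r g'

  after g': (1 5)(3 4)
  after r: (1 3 5)
  after g': (1 4 3)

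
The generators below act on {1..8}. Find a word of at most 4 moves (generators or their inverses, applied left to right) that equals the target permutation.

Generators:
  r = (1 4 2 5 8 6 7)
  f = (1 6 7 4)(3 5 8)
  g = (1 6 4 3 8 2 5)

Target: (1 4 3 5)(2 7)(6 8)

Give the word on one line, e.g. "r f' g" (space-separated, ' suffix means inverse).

g g f r

  after g: (1 6 4 3 8 2 5)
  after g: (1 4 8 5 6 3 2)
  after f: (2 6 5 7 4 3)
  after r: (1 4 3 5)(2 7)(6 8)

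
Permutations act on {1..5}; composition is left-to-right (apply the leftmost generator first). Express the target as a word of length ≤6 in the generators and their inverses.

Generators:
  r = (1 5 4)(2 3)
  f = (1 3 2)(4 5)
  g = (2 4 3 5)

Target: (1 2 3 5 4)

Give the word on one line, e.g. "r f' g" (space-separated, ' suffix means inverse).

  after f': (1 2 3)(4 5)
  after g: (1 4 2 5 3)
  after g: (1 3)
  after r: (1 2 3 5 4)

f' g g r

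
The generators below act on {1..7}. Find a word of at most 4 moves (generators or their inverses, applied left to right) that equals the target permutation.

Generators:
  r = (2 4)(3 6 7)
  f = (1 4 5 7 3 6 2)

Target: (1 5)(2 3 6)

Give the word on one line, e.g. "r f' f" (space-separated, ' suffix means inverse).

  after f': (1 2 6 3 7 5 4)
  after r: (1 4)(2 7 5)
  after f: (1 5)(2 3 6)

f' r f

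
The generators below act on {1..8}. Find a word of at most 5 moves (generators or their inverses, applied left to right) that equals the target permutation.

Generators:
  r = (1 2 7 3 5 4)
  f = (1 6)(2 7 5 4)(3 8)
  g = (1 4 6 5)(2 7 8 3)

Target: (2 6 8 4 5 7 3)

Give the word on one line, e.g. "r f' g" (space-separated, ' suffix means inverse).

f' r g g

  after f': (1 6)(2 4 5 7)(3 8)
  after r: (1 6 2)(3 8 5)
  after g: (1 5 2 4 6 7 8)
  after g: (2 6 8 4 5 7 3)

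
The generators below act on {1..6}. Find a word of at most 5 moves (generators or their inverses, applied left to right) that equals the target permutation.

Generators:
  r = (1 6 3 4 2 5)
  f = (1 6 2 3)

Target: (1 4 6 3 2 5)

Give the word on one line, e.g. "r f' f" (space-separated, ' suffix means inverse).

  after f': (1 3 2 6)
  after f': (1 2)(3 6)
  after r': (1 4 3)(2 5)
  after f': (1 4 2 5 6)
  after f': (1 4 6 3 2 5)

f' f' r' f' f'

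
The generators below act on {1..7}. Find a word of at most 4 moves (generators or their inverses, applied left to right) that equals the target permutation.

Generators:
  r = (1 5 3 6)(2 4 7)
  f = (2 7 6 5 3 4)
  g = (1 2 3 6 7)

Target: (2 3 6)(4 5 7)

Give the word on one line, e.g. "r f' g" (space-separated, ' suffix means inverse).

  after f: (2 7 6 5 3 4)
  after f: (2 6 3)(4 7 5)
  after f: (2 5)(3 7)(4 6)
  after f: (2 3 6)(4 5 7)

f f f f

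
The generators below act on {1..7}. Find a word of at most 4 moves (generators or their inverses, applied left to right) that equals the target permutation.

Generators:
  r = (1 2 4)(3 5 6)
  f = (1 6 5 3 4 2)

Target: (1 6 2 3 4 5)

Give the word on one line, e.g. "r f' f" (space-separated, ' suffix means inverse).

f' f' f' r'

  after f': (1 2 4 3 5 6)
  after f': (1 4 5)(2 3 6)
  after f': (1 3)(2 5)(4 6)
  after r': (1 6 2 3 4 5)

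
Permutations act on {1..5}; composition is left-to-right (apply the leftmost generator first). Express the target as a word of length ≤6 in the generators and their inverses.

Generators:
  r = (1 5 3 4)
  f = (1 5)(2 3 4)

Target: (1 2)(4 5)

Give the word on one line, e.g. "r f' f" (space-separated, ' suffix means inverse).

r' r' f' r

  after r': (1 4 3 5)
  after r': (1 3)(4 5)
  after f': (1 2 4)(3 5)
  after r: (1 2)(4 5)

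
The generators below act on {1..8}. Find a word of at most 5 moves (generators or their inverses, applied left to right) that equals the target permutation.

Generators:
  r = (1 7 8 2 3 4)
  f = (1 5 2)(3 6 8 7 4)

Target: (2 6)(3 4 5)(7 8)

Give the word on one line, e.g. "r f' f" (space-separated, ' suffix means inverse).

r f r

  after r: (1 7 8 2 3 4)
  after f: (1 4 5 2 6 8)
  after r: (2 6)(3 4 5)(7 8)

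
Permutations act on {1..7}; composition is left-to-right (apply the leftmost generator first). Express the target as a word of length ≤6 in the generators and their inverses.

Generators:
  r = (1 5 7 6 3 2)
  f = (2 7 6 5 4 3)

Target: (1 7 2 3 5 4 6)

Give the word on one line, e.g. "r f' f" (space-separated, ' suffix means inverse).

r' f' r f

  after r': (1 2 3 6 7 5)
  after f': (1 3 7 6 2 4 5)
  after r: (1 2 4 7 3 6)
  after f: (1 7 2 3 5 4 6)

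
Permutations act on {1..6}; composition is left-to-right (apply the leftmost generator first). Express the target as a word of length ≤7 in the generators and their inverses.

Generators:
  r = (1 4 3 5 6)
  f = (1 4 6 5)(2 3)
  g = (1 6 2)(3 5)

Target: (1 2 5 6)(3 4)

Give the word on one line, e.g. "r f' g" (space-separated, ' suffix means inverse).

f r' g r g'

  after f: (1 4 6 5)(2 3)
  after r': (2 4 5 6 3)
  after g: (1 6 5 2 4 3)
  after r: (2 3 4 5)
  after g': (1 2 5 6)(3 4)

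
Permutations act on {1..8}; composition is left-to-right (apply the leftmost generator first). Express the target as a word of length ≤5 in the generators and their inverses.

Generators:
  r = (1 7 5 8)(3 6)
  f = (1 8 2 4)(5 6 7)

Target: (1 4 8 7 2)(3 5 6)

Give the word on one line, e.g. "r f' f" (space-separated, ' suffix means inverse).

  after r': (1 8 5 7)(3 6)
  after f: (1 2 4)(3 7 8 6)
  after f: (1 4 8 7 2)(3 5 6)

r' f f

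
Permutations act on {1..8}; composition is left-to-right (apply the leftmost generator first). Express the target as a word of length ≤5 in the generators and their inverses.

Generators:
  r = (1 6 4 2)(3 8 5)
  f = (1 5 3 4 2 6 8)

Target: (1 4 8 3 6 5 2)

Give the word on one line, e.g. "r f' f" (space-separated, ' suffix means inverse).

f f f

  after f: (1 5 3 4 2 6 8)
  after f: (1 3 2 8 5 4 6)
  after f: (1 4 8 3 6 5 2)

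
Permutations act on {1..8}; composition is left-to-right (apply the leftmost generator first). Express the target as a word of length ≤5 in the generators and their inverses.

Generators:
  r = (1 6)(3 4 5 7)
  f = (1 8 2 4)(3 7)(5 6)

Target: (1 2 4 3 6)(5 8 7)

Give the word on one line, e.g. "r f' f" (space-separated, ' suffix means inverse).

f r' f r' r'

  after f: (1 8 2 4)(3 7)(5 6)
  after r': (1 8 2 3 5)(4 6)
  after f: (1 2 7 3 6)(4 5 8)
  after r': (1 2 5 8 3)
  after r': (1 2 4 3 6)(5 8 7)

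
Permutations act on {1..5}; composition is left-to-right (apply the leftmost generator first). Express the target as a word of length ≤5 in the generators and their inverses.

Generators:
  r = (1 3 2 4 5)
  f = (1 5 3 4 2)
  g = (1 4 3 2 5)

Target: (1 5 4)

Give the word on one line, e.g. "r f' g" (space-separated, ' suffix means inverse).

r' g' f' r

  after r': (1 5 4 2 3)
  after g': (1 2 4 3 5)
  after f': (1 4 5 2 3)
  after r: (1 5 4)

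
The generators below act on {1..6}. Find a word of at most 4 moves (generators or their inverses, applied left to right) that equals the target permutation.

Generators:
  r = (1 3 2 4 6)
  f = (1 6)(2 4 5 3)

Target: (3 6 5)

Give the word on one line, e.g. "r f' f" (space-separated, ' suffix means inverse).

r' f

  after r': (1 6 4 2 3)
  after f: (3 6 5)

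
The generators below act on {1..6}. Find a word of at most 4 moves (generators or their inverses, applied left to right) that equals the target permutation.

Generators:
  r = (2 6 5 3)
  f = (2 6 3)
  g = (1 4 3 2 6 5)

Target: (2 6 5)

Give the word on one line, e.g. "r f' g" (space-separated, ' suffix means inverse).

  after r': (2 3 5 6)
  after f: (3 5)
  after r: (2 6 5)

r' f r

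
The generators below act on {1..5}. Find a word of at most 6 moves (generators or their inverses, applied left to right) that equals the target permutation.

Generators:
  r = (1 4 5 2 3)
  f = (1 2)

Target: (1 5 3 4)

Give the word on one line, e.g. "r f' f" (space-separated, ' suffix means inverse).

r' r' r' f

  after r': (1 3 2 5 4)
  after r': (1 2 4 3 5)
  after r': (1 5 3 4 2)
  after f: (1 5 3 4)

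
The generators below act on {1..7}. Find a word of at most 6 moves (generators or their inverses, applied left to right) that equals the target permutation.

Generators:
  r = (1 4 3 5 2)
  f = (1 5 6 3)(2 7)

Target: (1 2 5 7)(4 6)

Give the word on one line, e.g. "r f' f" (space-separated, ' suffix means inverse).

  after r': (1 2 5 3 4)
  after f: (1 7 2 6 3 4 5)
  after r': (1 7 5 2 6 4 3)
  after f': (1 2 5 7)(4 6)

r' f r' f'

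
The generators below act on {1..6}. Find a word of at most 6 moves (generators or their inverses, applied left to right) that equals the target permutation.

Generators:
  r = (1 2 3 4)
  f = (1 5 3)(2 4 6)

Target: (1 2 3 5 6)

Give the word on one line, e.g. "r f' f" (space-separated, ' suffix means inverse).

  after r: (1 2 3 4)
  after f: (1 4 5 3 6 2)
  after f: (1 6 4 3 2 5)
  after r': (1 6 3)(2 5 4)
  after f: (1 2 3 5 6)

r f f r' f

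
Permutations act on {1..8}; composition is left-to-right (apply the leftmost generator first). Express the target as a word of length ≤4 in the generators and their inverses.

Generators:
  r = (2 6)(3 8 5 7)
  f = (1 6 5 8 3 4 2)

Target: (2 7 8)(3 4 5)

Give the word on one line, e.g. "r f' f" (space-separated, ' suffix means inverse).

r' f r f

  after r': (2 6)(3 7 5 8)
  after f: (1 6)(2 5 3 7 8 4)
  after r: (1 2 7 5 8 4 6)
  after f: (2 7 8)(3 4 5)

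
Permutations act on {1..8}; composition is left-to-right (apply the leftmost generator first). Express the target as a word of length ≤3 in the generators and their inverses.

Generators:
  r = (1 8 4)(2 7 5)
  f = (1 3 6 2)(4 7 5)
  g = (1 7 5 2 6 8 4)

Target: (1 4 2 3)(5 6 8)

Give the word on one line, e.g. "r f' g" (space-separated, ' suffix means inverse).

  after g: (1 7 5 2 6 8 4)
  after f': (1 4 2 3)(5 6 8)

g f'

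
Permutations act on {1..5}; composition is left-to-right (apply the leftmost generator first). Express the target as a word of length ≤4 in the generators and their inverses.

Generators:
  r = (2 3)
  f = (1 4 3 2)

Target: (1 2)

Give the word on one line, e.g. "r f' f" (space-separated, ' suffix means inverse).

  after f': (1 2 3 4)
  after r': (1 3 4)
  after f: (1 2)

f' r' f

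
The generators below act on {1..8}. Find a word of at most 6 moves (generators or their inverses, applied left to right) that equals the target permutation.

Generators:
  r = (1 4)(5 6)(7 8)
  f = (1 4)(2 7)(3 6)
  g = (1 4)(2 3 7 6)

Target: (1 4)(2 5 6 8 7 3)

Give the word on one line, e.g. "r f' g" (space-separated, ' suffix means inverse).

  after g: (1 4)(2 3 7 6)
  after r': (2 3 8 7 5 6)
  after f': (1 4)(2 6 7 5 3 8)
  after r: (2 5 3 7 6 8)
  after f': (1 4)(2 5 6 8 7 3)

g r' f' r f'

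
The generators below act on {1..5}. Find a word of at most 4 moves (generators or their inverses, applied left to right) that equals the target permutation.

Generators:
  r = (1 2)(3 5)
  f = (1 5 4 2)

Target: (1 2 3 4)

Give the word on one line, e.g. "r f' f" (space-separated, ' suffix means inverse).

  after r: (1 2)(3 5)
  after f: (2 5 3 4)
  after r': (1 2 3 4)

r f r'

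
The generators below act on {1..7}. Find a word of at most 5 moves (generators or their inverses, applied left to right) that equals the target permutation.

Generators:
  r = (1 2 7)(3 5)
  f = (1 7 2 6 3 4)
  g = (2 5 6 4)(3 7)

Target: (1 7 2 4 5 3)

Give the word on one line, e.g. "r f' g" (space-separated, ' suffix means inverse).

r' r' g' f' g

  after r': (1 7 2)(3 5)
  after r': (1 2 7)
  after g': (1 4 6 5 2 3 7)
  after f': (1 3)(2 6 5 7 4)
  after g: (1 7 2 4 5 3)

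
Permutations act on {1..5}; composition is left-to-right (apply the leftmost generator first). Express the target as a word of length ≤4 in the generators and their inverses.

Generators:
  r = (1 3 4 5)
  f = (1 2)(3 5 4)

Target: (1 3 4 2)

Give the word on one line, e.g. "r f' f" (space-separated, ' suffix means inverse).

  after r: (1 3 4 5)
  after r: (1 4)(3 5)
  after f: (1 3 4 2)

r r f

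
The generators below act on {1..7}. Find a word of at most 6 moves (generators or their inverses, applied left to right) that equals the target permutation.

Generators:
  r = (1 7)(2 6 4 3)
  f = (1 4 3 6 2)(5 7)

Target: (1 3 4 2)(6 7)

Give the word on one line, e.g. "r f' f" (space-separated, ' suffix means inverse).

f f r f' f'

  after f: (1 4 3 6 2)(5 7)
  after f: (1 3 2 4 6)
  after r: (1 2 3 6 7)
  after f': (1 6 5 7 2 4)
  after f': (1 3 4 2)(6 7)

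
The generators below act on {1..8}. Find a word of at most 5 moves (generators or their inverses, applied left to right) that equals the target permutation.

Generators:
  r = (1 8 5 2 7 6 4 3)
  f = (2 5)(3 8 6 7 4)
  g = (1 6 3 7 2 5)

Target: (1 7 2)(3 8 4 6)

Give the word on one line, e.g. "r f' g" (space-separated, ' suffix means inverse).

  after r': (1 3 4 6 7 2 5 8)
  after r': (1 4 7 5)(2 8 3 6)
  after g': (1 4 3)(2 8 6 7)
  after r: (1 3 8 4)(2 5)
  after g: (1 7 2)(3 8 4 6)

r' r' g' r g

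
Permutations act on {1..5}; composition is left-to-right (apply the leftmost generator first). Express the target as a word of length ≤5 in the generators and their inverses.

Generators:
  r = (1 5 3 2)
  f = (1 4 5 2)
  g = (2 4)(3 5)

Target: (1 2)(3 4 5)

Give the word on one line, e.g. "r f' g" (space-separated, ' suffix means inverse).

f' r g r'

  after f': (1 2 5 4)
  after r: (2 3)(4 5)
  after g: (2 5)(3 4)
  after r': (1 2)(3 4 5)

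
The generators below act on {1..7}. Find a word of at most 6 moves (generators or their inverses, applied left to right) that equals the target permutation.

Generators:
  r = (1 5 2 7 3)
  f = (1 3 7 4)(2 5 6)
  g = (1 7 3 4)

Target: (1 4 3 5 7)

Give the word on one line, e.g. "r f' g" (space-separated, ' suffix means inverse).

  after r: (1 5 2 7 3)
  after g: (1 5 2 3 7 4)
  after r': (2 7 4 3)
  after r': (1 3 5)(4 7)
  after g: (1 4 3 5 7)

r g r' r' g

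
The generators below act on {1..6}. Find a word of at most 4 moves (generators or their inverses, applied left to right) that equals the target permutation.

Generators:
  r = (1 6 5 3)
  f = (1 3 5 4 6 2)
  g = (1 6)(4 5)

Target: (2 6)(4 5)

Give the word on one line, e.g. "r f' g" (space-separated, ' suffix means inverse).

r' f'

  after r': (1 3 5 6)
  after f': (2 6)(4 5)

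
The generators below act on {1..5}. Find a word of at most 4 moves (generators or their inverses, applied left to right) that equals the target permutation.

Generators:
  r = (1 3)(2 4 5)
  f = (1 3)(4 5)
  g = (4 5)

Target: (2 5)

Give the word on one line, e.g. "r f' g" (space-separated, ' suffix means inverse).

  after g: (4 5)
  after r': (1 3)(2 5)
  after g': (1 3)(2 4 5)
  after f': (2 5)

g r' g' f'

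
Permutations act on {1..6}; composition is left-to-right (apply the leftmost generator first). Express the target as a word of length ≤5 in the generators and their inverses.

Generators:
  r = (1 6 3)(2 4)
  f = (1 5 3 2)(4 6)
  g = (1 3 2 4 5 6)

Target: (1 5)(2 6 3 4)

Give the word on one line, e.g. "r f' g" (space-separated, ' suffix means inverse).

  after g': (1 6 5 4 2 3)
  after f': (1 4 3 2 5 6)
  after g: (1 5)(2 6 3 4)

g' f' g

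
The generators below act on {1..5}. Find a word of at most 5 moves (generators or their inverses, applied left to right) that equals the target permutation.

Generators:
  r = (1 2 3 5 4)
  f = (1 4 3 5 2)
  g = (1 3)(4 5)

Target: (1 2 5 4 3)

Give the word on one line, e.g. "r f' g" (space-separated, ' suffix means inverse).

g' f f g

  after g': (1 3)(4 5)
  after f: (1 5 3 4 2)
  after f: (1 2 4)
  after g: (1 2 5 4 3)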